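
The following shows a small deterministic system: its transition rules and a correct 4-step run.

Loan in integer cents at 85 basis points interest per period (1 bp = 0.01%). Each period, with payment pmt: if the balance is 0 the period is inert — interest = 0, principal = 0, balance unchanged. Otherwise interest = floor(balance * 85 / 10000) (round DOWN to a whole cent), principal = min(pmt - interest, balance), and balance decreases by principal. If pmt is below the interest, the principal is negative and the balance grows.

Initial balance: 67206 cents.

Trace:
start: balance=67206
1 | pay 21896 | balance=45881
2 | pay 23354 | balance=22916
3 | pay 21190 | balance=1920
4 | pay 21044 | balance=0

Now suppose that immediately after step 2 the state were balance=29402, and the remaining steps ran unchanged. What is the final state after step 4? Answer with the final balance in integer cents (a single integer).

0

state after step 2 := balance=29402
3 | pay 21190 | balance=8461
4 | pay 21044 | balance=0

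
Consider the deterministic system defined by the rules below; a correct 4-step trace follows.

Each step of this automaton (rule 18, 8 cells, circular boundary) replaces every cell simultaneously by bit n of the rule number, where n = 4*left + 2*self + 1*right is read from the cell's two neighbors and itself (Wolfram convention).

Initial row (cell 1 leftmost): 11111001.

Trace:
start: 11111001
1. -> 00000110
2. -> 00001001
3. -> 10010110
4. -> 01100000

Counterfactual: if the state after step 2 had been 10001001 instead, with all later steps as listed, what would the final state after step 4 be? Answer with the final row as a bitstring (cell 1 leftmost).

10000001

state after step 2 := 10001001
3. -> 01010110
4. -> 10000001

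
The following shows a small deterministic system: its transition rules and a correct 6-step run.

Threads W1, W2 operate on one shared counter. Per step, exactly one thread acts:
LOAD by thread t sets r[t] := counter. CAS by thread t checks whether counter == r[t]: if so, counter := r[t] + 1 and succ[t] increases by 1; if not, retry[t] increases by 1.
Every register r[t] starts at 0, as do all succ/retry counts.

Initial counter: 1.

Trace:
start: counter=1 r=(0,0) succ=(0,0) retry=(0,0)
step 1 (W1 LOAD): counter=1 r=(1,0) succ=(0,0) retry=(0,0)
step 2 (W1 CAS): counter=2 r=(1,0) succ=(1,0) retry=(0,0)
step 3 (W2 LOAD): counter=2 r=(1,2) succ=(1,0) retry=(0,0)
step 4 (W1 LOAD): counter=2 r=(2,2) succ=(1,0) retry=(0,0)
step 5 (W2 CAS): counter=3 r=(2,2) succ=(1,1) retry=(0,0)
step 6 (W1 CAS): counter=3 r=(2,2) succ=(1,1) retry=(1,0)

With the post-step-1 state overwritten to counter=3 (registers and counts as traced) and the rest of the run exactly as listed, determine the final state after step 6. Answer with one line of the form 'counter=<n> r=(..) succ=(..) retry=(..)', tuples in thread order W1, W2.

counter=4 r=(3,3) succ=(0,1) retry=(2,0)

state after step 1 := counter=3 r=(1,0) succ=(0,0) retry=(0,0)
step 2 (W1 CAS): counter=3 r=(1,0) succ=(0,0) retry=(1,0)
step 3 (W2 LOAD): counter=3 r=(1,3) succ=(0,0) retry=(1,0)
step 4 (W1 LOAD): counter=3 r=(3,3) succ=(0,0) retry=(1,0)
step 5 (W2 CAS): counter=4 r=(3,3) succ=(0,1) retry=(1,0)
step 6 (W1 CAS): counter=4 r=(3,3) succ=(0,1) retry=(2,0)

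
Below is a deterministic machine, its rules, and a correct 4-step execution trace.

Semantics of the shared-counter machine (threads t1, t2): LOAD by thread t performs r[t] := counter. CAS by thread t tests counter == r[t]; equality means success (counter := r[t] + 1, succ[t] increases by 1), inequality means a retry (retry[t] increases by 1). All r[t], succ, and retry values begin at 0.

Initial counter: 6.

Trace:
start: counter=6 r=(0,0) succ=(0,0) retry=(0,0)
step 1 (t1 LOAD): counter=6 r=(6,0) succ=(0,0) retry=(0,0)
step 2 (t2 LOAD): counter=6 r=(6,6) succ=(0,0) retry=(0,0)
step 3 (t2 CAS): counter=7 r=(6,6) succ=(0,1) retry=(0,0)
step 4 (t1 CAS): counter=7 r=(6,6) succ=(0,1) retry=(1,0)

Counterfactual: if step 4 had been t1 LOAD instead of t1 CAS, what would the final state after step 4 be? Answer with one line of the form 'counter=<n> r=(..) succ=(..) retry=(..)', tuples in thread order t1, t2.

(re-executing from step 4 with the substitution; state before step 4: counter=7 r=(6,6) succ=(0,1) retry=(0,0))
step 4 (t1 LOAD): counter=7 r=(7,6) succ=(0,1) retry=(0,0)

counter=7 r=(7,6) succ=(0,1) retry=(0,0)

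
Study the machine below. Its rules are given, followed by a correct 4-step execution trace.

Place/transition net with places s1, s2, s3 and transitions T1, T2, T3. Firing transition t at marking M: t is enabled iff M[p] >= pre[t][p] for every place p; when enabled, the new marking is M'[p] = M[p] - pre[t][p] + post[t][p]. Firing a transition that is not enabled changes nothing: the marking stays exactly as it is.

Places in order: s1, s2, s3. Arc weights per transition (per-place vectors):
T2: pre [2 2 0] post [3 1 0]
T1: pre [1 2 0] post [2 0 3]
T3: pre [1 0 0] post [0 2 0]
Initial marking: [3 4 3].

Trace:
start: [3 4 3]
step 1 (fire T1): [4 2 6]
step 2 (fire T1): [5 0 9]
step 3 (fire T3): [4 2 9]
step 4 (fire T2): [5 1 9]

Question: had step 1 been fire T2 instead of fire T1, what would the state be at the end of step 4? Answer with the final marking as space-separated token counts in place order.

5 2 6

(re-executing from step 1 with the substitution; state before step 1: [3 4 3])
step 1 (fire T2): [4 3 3]
step 2 (fire T1): [5 1 6]
step 3 (fire T3): [4 3 6]
step 4 (fire T2): [5 2 6]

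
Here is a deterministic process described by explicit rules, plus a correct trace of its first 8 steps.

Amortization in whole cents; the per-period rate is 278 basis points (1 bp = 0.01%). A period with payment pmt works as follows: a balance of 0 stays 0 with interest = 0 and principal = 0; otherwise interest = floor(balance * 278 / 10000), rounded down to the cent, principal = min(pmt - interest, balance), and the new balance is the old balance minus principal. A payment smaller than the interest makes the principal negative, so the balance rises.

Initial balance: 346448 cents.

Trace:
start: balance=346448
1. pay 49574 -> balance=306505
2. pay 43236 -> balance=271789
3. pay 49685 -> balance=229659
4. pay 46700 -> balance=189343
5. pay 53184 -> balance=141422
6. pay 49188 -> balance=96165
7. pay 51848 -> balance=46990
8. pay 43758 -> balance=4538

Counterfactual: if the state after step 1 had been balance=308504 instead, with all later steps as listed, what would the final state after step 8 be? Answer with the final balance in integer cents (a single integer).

6961

state after step 1 := balance=308504
2. pay 43236 -> balance=273844
3. pay 49685 -> balance=231771
4. pay 46700 -> balance=191514
5. pay 53184 -> balance=143654
6. pay 49188 -> balance=98459
7. pay 51848 -> balance=49348
8. pay 43758 -> balance=6961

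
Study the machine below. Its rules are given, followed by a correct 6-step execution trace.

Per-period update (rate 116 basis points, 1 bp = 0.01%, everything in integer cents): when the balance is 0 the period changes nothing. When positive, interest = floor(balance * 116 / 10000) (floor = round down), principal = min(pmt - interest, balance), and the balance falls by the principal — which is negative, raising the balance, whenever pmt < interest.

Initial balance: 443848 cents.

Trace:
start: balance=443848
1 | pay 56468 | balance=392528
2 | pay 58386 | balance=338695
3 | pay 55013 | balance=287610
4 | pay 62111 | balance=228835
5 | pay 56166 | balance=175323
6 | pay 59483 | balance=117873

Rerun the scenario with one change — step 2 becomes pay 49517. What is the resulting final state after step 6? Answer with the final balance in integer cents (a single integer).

(re-executing from step 2 with the substitution; state before step 2: balance=392528)
2 | pay 49517 | balance=347564
3 | pay 55013 | balance=296582
4 | pay 62111 | balance=237911
5 | pay 56166 | balance=184504
6 | pay 59483 | balance=127161

127161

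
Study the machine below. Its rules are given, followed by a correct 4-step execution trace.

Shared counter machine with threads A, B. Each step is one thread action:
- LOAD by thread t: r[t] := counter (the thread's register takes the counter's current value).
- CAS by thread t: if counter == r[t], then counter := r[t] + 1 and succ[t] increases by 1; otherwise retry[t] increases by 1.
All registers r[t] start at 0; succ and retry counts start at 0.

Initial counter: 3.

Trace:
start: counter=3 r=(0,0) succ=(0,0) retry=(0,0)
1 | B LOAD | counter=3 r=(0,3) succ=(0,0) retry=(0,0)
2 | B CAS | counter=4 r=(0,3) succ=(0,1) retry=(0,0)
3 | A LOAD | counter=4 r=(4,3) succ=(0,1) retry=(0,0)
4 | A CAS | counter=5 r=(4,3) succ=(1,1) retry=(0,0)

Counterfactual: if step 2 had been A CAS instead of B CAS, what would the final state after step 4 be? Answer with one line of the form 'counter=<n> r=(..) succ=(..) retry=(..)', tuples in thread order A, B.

counter=4 r=(3,3) succ=(1,0) retry=(1,0)

(re-executing from step 2 with the substitution; state before step 2: counter=3 r=(0,3) succ=(0,0) retry=(0,0))
2 | A CAS | counter=3 r=(0,3) succ=(0,0) retry=(1,0)
3 | A LOAD | counter=3 r=(3,3) succ=(0,0) retry=(1,0)
4 | A CAS | counter=4 r=(3,3) succ=(1,0) retry=(1,0)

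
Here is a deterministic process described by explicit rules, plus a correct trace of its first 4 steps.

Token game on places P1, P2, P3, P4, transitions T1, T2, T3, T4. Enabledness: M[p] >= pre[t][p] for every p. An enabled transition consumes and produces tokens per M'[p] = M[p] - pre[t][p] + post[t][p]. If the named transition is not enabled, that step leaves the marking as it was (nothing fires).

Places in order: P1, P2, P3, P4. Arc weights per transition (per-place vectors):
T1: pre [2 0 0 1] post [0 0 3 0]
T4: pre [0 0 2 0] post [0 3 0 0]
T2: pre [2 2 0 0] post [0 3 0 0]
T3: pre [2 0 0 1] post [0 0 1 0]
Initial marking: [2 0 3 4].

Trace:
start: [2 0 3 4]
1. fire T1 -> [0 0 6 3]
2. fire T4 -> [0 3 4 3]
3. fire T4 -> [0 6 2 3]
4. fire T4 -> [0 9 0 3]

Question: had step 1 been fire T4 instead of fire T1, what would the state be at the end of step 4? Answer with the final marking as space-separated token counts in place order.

2 3 1 4

(re-executing from step 1 with the substitution; state before step 1: [2 0 3 4])
1. fire T4 -> [2 3 1 4]
2. fire T4 -> [2 3 1 4]
3. fire T4 -> [2 3 1 4]
4. fire T4 -> [2 3 1 4]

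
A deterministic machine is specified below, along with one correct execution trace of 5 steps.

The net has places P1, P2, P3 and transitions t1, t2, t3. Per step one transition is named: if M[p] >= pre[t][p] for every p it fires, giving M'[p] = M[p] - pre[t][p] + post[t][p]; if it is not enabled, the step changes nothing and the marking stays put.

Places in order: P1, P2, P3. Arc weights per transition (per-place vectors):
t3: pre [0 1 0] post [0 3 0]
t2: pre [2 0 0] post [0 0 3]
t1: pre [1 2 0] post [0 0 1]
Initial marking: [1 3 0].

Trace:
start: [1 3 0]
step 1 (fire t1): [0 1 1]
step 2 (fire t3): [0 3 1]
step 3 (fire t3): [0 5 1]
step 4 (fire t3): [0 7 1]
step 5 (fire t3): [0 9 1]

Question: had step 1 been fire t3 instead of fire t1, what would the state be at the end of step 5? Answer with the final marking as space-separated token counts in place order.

1 13 0

(re-executing from step 1 with the substitution; state before step 1: [1 3 0])
step 1 (fire t3): [1 5 0]
step 2 (fire t3): [1 7 0]
step 3 (fire t3): [1 9 0]
step 4 (fire t3): [1 11 0]
step 5 (fire t3): [1 13 0]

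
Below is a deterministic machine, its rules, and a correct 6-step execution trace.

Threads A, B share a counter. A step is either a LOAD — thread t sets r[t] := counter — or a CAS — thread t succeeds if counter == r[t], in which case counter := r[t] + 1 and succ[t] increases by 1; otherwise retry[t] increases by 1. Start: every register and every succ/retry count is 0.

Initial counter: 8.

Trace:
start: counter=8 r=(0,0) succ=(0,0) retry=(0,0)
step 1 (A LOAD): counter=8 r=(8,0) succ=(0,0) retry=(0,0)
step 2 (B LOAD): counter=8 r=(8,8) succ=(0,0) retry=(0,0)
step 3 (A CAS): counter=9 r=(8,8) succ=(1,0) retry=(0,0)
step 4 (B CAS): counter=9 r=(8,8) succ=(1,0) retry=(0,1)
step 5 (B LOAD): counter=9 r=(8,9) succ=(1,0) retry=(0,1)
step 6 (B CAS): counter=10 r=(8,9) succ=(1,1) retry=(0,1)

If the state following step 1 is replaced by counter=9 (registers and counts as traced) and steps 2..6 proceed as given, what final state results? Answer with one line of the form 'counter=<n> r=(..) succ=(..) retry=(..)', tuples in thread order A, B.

counter=11 r=(8,10) succ=(0,2) retry=(1,0)

state after step 1 := counter=9 r=(8,0) succ=(0,0) retry=(0,0)
step 2 (B LOAD): counter=9 r=(8,9) succ=(0,0) retry=(0,0)
step 3 (A CAS): counter=9 r=(8,9) succ=(0,0) retry=(1,0)
step 4 (B CAS): counter=10 r=(8,9) succ=(0,1) retry=(1,0)
step 5 (B LOAD): counter=10 r=(8,10) succ=(0,1) retry=(1,0)
step 6 (B CAS): counter=11 r=(8,10) succ=(0,2) retry=(1,0)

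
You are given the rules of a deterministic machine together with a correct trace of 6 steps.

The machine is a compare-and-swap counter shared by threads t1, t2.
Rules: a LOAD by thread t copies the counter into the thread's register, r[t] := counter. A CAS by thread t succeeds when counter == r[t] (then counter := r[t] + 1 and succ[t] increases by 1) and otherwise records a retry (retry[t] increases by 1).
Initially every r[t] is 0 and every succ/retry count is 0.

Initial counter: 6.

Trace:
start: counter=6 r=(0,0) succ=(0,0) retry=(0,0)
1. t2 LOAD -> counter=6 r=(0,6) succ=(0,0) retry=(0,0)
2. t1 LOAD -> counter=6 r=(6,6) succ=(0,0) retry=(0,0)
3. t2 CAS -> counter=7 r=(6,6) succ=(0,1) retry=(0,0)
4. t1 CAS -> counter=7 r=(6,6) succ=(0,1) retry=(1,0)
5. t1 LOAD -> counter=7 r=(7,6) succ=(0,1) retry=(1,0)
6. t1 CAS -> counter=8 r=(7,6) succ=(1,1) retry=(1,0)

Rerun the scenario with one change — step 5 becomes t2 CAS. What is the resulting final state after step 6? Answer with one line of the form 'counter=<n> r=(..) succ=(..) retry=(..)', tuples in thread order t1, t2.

counter=7 r=(6,6) succ=(0,1) retry=(2,1)

(re-executing from step 5 with the substitution; state before step 5: counter=7 r=(6,6) succ=(0,1) retry=(1,0))
5. t2 CAS -> counter=7 r=(6,6) succ=(0,1) retry=(1,1)
6. t1 CAS -> counter=7 r=(6,6) succ=(0,1) retry=(2,1)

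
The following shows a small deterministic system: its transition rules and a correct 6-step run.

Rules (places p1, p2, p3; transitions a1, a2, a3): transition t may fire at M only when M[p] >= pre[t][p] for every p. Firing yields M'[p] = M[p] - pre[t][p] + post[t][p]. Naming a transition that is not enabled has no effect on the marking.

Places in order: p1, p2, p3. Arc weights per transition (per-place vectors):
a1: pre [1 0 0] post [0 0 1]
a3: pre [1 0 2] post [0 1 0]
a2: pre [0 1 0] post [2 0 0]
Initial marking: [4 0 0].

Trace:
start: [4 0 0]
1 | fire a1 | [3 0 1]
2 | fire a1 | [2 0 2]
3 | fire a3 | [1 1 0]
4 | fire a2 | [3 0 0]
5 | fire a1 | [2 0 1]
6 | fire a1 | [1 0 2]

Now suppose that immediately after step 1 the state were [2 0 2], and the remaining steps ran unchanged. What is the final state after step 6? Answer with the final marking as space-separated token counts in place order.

state after step 1 := [2 0 2]
2 | fire a1 | [1 0 3]
3 | fire a3 | [0 1 1]
4 | fire a2 | [2 0 1]
5 | fire a1 | [1 0 2]
6 | fire a1 | [0 0 3]

0 0 3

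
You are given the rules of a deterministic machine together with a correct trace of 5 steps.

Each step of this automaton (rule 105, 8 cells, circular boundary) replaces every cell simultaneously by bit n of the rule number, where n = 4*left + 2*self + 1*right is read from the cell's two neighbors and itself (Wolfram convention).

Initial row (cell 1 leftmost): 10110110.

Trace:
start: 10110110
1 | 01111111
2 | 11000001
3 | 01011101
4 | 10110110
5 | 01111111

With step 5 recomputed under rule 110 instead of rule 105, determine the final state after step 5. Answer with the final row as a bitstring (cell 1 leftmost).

(re-executing step 5 under rule 110; state before step 5: 10110110)
5 | 11111111

11111111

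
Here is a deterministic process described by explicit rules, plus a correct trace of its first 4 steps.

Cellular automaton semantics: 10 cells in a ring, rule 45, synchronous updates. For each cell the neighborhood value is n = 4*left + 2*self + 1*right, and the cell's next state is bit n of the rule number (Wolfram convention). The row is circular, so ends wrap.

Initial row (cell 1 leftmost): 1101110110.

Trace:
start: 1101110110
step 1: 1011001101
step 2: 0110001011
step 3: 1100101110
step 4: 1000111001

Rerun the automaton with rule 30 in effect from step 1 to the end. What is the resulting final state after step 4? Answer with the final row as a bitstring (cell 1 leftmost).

(re-executing steps 1..4 under rule 30; state before step 1: 1101110110)
step 1: 1001000100
step 2: 1111101111
step 3: 0000001000
step 4: 0000011100

0000011100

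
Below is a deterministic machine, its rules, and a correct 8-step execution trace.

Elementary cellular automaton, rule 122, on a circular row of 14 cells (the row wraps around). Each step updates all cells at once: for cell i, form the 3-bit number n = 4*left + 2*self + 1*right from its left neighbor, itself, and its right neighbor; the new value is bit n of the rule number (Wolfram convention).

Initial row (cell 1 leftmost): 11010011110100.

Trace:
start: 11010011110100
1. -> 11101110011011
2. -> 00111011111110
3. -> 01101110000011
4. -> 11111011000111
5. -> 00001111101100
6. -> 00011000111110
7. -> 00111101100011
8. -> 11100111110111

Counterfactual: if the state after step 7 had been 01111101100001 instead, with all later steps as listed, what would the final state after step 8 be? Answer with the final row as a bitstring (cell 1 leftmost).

11000111110010

state after step 7 := 01111101100001
8. -> 11000111110010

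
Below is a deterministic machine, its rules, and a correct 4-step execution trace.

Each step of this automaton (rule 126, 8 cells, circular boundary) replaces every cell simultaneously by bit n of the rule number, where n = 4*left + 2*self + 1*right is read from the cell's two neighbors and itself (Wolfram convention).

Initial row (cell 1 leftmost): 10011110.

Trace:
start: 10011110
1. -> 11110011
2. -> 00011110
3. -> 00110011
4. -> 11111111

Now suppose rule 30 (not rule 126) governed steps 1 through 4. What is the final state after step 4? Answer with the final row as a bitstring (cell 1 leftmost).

01010000

(re-executing steps 1..4 under rule 30; state before step 1: 10011110)
1. -> 11110000
2. -> 10001001
3. -> 01011111
4. -> 01010000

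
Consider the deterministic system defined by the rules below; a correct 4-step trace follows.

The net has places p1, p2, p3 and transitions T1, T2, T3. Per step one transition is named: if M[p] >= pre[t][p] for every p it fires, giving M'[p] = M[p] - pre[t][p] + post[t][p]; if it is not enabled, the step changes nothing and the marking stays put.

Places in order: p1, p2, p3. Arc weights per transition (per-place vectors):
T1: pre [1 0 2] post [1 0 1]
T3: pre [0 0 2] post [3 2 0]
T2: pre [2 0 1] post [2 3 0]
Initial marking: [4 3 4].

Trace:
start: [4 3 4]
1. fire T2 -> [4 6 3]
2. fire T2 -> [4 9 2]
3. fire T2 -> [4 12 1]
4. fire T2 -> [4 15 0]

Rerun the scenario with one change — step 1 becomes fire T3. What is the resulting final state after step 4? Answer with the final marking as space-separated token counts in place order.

(re-executing from step 1 with the substitution; state before step 1: [4 3 4])
1. fire T3 -> [7 5 2]
2. fire T2 -> [7 8 1]
3. fire T2 -> [7 11 0]
4. fire T2 -> [7 11 0]

7 11 0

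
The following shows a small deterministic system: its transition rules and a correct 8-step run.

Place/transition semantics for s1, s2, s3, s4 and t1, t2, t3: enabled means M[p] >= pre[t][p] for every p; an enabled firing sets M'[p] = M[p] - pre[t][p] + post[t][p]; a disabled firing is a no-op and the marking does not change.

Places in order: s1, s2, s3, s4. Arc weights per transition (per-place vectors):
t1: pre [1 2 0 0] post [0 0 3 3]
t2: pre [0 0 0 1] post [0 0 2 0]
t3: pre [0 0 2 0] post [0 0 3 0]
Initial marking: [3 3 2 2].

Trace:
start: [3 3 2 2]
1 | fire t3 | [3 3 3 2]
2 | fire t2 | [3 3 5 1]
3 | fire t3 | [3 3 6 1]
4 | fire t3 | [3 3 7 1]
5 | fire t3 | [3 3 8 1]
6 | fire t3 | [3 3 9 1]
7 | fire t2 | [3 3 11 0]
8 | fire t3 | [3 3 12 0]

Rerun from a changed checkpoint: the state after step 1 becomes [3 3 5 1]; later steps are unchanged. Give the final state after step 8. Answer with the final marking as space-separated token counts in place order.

state after step 1 := [3 3 5 1]
2 | fire t2 | [3 3 7 0]
3 | fire t3 | [3 3 8 0]
4 | fire t3 | [3 3 9 0]
5 | fire t3 | [3 3 10 0]
6 | fire t3 | [3 3 11 0]
7 | fire t2 | [3 3 11 0]
8 | fire t3 | [3 3 12 0]

3 3 12 0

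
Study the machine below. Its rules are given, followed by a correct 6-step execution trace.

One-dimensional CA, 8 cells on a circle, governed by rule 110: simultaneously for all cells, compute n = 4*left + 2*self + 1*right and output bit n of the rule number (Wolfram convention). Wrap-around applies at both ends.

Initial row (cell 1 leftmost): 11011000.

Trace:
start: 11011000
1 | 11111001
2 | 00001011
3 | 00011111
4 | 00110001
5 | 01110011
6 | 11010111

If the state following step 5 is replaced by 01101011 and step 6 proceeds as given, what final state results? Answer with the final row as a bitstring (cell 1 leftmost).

state after step 5 := 01101011
6 | 11111111

11111111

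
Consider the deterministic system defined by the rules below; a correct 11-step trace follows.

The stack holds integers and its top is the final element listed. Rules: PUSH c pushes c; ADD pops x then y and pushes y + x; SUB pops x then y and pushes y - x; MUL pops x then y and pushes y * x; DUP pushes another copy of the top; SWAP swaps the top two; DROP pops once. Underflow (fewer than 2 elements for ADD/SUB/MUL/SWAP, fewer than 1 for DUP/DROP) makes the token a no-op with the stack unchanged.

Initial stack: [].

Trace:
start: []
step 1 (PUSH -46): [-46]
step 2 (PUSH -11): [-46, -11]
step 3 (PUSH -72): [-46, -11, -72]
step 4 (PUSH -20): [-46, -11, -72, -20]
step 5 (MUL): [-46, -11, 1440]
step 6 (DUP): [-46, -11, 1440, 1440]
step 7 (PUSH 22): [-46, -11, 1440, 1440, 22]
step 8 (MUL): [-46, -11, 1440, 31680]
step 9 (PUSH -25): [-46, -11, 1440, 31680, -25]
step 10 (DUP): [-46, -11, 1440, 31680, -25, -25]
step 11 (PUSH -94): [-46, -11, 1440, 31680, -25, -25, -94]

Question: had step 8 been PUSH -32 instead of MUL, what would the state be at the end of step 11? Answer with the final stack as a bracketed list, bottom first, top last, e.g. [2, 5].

(re-executing from step 8 with the substitution; state before step 8: [-46, -11, 1440, 1440, 22])
step 8 (PUSH -32): [-46, -11, 1440, 1440, 22, -32]
step 9 (PUSH -25): [-46, -11, 1440, 1440, 22, -32, -25]
step 10 (DUP): [-46, -11, 1440, 1440, 22, -32, -25, -25]
step 11 (PUSH -94): [-46, -11, 1440, 1440, 22, -32, -25, -25, -94]

[-46, -11, 1440, 1440, 22, -32, -25, -25, -94]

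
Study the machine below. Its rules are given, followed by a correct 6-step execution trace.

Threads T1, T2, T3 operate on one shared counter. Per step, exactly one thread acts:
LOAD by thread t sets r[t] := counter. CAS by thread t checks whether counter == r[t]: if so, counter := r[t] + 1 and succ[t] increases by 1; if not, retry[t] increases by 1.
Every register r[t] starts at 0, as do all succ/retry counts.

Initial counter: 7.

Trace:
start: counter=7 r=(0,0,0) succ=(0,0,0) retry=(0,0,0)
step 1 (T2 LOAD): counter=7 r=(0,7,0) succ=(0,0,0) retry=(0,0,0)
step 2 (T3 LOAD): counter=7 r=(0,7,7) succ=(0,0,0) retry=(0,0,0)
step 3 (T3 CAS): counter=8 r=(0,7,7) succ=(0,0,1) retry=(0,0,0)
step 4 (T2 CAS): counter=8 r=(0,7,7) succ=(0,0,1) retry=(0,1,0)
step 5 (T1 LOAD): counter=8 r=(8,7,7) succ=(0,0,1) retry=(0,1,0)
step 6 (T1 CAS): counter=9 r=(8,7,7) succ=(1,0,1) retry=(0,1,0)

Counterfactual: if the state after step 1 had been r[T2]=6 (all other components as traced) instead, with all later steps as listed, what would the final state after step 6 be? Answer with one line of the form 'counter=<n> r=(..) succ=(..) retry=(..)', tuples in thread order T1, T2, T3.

state after step 1 := counter=7 r=(0,6,0) succ=(0,0,0) retry=(0,0,0)
step 2 (T3 LOAD): counter=7 r=(0,6,7) succ=(0,0,0) retry=(0,0,0)
step 3 (T3 CAS): counter=8 r=(0,6,7) succ=(0,0,1) retry=(0,0,0)
step 4 (T2 CAS): counter=8 r=(0,6,7) succ=(0,0,1) retry=(0,1,0)
step 5 (T1 LOAD): counter=8 r=(8,6,7) succ=(0,0,1) retry=(0,1,0)
step 6 (T1 CAS): counter=9 r=(8,6,7) succ=(1,0,1) retry=(0,1,0)

counter=9 r=(8,6,7) succ=(1,0,1) retry=(0,1,0)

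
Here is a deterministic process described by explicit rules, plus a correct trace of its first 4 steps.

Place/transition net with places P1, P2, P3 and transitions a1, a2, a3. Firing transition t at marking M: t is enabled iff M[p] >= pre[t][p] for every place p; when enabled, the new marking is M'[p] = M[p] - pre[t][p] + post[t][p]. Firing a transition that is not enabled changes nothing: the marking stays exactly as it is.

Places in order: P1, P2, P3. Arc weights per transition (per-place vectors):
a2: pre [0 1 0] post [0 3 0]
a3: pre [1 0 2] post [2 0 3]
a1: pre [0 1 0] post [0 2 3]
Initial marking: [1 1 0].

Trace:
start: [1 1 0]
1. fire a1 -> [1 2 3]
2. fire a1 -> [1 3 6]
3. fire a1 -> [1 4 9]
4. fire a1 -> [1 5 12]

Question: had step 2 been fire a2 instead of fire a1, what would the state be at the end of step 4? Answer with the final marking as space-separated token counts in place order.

(re-executing from step 2 with the substitution; state before step 2: [1 2 3])
2. fire a2 -> [1 4 3]
3. fire a1 -> [1 5 6]
4. fire a1 -> [1 6 9]

1 6 9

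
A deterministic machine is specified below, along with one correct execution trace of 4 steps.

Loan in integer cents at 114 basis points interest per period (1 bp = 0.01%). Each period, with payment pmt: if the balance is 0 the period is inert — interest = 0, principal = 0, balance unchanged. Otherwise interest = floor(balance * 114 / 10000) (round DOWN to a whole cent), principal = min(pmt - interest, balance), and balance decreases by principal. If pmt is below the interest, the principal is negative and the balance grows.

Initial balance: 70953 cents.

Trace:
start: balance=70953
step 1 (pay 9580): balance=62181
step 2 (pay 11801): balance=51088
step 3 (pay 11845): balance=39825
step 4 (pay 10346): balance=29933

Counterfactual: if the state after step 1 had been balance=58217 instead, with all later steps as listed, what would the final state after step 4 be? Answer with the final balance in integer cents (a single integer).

25831

state after step 1 := balance=58217
step 2 (pay 11801): balance=47079
step 3 (pay 11845): balance=35770
step 4 (pay 10346): balance=25831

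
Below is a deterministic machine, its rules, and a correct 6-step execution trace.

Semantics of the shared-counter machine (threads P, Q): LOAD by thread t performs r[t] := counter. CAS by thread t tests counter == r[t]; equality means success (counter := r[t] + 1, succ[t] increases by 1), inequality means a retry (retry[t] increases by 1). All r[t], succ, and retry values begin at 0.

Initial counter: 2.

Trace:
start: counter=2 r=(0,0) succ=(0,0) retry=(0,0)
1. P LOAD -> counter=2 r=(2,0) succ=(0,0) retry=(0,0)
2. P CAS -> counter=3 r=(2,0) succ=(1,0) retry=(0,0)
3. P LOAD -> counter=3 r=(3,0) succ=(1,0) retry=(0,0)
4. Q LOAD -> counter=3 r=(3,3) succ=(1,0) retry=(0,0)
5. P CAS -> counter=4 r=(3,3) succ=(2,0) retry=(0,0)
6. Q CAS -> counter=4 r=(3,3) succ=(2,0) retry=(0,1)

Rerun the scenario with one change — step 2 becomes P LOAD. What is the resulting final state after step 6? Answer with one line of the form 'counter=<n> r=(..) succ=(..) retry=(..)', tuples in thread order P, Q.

(re-executing from step 2 with the substitution; state before step 2: counter=2 r=(2,0) succ=(0,0) retry=(0,0))
2. P LOAD -> counter=2 r=(2,0) succ=(0,0) retry=(0,0)
3. P LOAD -> counter=2 r=(2,0) succ=(0,0) retry=(0,0)
4. Q LOAD -> counter=2 r=(2,2) succ=(0,0) retry=(0,0)
5. P CAS -> counter=3 r=(2,2) succ=(1,0) retry=(0,0)
6. Q CAS -> counter=3 r=(2,2) succ=(1,0) retry=(0,1)

counter=3 r=(2,2) succ=(1,0) retry=(0,1)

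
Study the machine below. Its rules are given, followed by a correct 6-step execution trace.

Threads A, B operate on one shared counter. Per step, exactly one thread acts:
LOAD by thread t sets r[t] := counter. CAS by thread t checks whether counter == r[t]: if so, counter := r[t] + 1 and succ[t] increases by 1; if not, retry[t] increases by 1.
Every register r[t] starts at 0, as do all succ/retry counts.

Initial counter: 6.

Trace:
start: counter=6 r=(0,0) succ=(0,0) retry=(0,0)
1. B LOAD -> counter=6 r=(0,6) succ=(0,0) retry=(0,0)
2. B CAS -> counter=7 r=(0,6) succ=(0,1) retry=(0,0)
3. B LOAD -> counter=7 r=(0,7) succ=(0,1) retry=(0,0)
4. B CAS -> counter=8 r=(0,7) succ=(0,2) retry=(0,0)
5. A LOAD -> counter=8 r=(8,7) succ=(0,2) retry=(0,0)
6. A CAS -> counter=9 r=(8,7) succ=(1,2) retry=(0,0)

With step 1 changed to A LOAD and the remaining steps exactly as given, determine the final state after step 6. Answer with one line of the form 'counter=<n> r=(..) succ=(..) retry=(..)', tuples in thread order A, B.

counter=8 r=(7,6) succ=(1,1) retry=(0,1)

(re-executing from step 1 with the substitution; state before step 1: counter=6 r=(0,0) succ=(0,0) retry=(0,0))
1. A LOAD -> counter=6 r=(6,0) succ=(0,0) retry=(0,0)
2. B CAS -> counter=6 r=(6,0) succ=(0,0) retry=(0,1)
3. B LOAD -> counter=6 r=(6,6) succ=(0,0) retry=(0,1)
4. B CAS -> counter=7 r=(6,6) succ=(0,1) retry=(0,1)
5. A LOAD -> counter=7 r=(7,6) succ=(0,1) retry=(0,1)
6. A CAS -> counter=8 r=(7,6) succ=(1,1) retry=(0,1)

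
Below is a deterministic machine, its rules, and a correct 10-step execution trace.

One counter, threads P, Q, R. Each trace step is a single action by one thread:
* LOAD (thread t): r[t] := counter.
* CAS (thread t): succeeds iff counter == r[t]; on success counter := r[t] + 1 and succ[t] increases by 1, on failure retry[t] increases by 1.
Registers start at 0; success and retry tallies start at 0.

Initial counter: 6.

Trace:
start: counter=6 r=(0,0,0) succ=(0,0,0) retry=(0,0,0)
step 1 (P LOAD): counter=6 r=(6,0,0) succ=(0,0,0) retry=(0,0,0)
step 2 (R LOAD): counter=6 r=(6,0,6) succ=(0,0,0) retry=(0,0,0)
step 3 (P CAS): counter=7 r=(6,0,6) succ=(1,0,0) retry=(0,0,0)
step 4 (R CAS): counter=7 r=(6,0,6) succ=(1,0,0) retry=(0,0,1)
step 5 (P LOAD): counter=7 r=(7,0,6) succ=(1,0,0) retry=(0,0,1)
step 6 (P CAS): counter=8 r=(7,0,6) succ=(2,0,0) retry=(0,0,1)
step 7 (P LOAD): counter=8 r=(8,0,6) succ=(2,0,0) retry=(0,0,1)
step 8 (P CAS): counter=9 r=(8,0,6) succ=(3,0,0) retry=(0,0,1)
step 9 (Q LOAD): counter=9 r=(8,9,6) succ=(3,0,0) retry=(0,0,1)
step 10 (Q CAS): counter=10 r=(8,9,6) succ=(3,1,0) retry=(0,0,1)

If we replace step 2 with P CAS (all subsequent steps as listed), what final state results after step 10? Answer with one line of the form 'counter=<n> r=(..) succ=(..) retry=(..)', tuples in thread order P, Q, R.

(re-executing from step 2 with the substitution; state before step 2: counter=6 r=(6,0,0) succ=(0,0,0) retry=(0,0,0))
step 2 (P CAS): counter=7 r=(6,0,0) succ=(1,0,0) retry=(0,0,0)
step 3 (P CAS): counter=7 r=(6,0,0) succ=(1,0,0) retry=(1,0,0)
step 4 (R CAS): counter=7 r=(6,0,0) succ=(1,0,0) retry=(1,0,1)
step 5 (P LOAD): counter=7 r=(7,0,0) succ=(1,0,0) retry=(1,0,1)
step 6 (P CAS): counter=8 r=(7,0,0) succ=(2,0,0) retry=(1,0,1)
step 7 (P LOAD): counter=8 r=(8,0,0) succ=(2,0,0) retry=(1,0,1)
step 8 (P CAS): counter=9 r=(8,0,0) succ=(3,0,0) retry=(1,0,1)
step 9 (Q LOAD): counter=9 r=(8,9,0) succ=(3,0,0) retry=(1,0,1)
step 10 (Q CAS): counter=10 r=(8,9,0) succ=(3,1,0) retry=(1,0,1)

counter=10 r=(8,9,0) succ=(3,1,0) retry=(1,0,1)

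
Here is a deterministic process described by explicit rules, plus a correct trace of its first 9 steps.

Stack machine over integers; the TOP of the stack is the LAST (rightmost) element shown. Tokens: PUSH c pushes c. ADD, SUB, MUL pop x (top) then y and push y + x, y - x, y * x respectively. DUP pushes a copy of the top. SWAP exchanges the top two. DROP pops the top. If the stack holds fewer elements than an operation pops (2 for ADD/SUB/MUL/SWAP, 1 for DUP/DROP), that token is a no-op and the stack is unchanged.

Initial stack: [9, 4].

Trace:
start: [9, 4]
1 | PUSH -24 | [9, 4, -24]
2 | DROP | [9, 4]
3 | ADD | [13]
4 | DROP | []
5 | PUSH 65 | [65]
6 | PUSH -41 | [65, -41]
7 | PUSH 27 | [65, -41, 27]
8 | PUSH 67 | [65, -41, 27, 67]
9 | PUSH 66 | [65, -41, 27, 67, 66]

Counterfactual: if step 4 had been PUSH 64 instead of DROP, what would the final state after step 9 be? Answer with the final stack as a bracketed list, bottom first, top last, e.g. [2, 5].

(re-executing from step 4 with the substitution; state before step 4: [13])
4 | PUSH 64 | [13, 64]
5 | PUSH 65 | [13, 64, 65]
6 | PUSH -41 | [13, 64, 65, -41]
7 | PUSH 27 | [13, 64, 65, -41, 27]
8 | PUSH 67 | [13, 64, 65, -41, 27, 67]
9 | PUSH 66 | [13, 64, 65, -41, 27, 67, 66]

[13, 64, 65, -41, 27, 67, 66]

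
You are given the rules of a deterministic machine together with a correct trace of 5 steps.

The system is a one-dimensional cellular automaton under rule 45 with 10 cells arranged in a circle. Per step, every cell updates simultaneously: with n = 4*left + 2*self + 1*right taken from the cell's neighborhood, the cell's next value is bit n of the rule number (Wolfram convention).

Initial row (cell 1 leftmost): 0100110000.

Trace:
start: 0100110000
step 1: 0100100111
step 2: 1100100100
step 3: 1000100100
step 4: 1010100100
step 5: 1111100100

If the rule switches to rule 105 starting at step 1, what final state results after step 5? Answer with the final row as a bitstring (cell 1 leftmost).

(re-executing steps 1..5 under rule 105; state before step 1: 0100110000)
step 1: 0000110111
step 2: 0110111101
step 3: 1111100110
step 4: 1000100111
step 5: 1010000100

1010000100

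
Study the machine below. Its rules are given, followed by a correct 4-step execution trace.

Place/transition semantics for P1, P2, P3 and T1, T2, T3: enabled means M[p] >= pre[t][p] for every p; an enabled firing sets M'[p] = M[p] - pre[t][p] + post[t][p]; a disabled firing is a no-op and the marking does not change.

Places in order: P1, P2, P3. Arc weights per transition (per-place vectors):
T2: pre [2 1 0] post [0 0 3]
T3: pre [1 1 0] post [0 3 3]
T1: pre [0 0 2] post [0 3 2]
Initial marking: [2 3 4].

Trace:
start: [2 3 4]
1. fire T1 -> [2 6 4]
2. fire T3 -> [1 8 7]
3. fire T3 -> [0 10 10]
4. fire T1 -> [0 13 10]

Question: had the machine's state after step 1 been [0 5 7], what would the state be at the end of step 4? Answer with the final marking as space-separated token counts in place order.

0 8 7

state after step 1 := [0 5 7]
2. fire T3 -> [0 5 7]
3. fire T3 -> [0 5 7]
4. fire T1 -> [0 8 7]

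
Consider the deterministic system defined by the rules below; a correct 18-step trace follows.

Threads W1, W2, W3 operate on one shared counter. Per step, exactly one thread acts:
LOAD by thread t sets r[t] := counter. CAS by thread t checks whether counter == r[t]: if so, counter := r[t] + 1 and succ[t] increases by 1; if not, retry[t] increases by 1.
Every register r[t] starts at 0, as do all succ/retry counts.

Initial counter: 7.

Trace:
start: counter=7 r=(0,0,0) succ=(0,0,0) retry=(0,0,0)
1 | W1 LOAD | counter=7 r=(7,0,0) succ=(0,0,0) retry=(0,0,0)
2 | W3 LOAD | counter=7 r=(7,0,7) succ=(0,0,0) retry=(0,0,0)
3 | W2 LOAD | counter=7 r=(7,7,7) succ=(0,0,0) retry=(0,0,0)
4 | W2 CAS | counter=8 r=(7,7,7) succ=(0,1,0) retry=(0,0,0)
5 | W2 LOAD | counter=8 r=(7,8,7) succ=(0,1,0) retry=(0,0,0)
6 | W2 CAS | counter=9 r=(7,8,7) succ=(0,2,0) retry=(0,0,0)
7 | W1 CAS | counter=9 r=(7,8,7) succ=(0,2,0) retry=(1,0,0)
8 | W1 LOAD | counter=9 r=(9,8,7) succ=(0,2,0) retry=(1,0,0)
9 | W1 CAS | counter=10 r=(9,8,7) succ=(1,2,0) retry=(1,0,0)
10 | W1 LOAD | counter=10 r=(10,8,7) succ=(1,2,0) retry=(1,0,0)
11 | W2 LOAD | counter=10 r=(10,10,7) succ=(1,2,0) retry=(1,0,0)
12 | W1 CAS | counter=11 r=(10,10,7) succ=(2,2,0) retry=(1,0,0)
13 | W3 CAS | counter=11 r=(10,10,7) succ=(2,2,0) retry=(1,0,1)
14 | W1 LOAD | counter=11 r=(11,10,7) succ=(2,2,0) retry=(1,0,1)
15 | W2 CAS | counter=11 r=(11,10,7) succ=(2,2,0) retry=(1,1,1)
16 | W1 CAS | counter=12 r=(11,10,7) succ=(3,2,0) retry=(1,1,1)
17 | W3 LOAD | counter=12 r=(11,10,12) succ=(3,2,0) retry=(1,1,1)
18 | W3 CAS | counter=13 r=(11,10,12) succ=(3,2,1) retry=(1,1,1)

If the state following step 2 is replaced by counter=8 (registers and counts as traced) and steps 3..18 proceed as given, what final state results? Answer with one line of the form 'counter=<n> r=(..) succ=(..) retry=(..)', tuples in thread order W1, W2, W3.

counter=14 r=(12,11,13) succ=(3,2,1) retry=(1,1,1)

state after step 2 := counter=8 r=(7,0,7) succ=(0,0,0) retry=(0,0,0)
3 | W2 LOAD | counter=8 r=(7,8,7) succ=(0,0,0) retry=(0,0,0)
4 | W2 CAS | counter=9 r=(7,8,7) succ=(0,1,0) retry=(0,0,0)
5 | W2 LOAD | counter=9 r=(7,9,7) succ=(0,1,0) retry=(0,0,0)
6 | W2 CAS | counter=10 r=(7,9,7) succ=(0,2,0) retry=(0,0,0)
7 | W1 CAS | counter=10 r=(7,9,7) succ=(0,2,0) retry=(1,0,0)
8 | W1 LOAD | counter=10 r=(10,9,7) succ=(0,2,0) retry=(1,0,0)
9 | W1 CAS | counter=11 r=(10,9,7) succ=(1,2,0) retry=(1,0,0)
10 | W1 LOAD | counter=11 r=(11,9,7) succ=(1,2,0) retry=(1,0,0)
11 | W2 LOAD | counter=11 r=(11,11,7) succ=(1,2,0) retry=(1,0,0)
12 | W1 CAS | counter=12 r=(11,11,7) succ=(2,2,0) retry=(1,0,0)
13 | W3 CAS | counter=12 r=(11,11,7) succ=(2,2,0) retry=(1,0,1)
14 | W1 LOAD | counter=12 r=(12,11,7) succ=(2,2,0) retry=(1,0,1)
15 | W2 CAS | counter=12 r=(12,11,7) succ=(2,2,0) retry=(1,1,1)
16 | W1 CAS | counter=13 r=(12,11,7) succ=(3,2,0) retry=(1,1,1)
17 | W3 LOAD | counter=13 r=(12,11,13) succ=(3,2,0) retry=(1,1,1)
18 | W3 CAS | counter=14 r=(12,11,13) succ=(3,2,1) retry=(1,1,1)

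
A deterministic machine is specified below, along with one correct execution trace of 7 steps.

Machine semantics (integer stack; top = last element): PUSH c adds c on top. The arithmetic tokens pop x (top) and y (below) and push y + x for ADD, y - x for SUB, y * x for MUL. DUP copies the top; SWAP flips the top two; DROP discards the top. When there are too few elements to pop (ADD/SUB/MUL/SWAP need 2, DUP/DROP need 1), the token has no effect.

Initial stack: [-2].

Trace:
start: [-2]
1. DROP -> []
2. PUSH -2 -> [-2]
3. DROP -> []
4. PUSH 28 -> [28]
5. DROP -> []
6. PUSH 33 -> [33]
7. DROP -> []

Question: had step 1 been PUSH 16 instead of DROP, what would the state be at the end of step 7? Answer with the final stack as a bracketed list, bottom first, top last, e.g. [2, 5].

[-2, 16]

(re-executing from step 1 with the substitution; state before step 1: [-2])
1. PUSH 16 -> [-2, 16]
2. PUSH -2 -> [-2, 16, -2]
3. DROP -> [-2, 16]
4. PUSH 28 -> [-2, 16, 28]
5. DROP -> [-2, 16]
6. PUSH 33 -> [-2, 16, 33]
7. DROP -> [-2, 16]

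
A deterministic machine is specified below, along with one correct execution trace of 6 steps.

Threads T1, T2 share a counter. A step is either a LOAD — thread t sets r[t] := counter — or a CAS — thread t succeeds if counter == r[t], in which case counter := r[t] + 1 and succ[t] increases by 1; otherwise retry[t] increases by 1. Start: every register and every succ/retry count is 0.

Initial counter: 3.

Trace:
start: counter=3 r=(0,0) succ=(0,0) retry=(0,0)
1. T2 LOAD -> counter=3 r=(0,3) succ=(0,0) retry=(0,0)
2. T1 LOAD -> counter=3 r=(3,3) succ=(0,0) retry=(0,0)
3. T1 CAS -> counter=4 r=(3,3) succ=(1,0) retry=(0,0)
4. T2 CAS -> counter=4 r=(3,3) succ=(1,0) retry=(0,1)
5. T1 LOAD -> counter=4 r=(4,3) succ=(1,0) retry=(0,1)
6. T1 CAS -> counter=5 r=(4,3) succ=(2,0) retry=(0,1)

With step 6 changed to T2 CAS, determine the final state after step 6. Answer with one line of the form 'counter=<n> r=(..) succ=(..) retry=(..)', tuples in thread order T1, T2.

counter=4 r=(4,3) succ=(1,0) retry=(0,2)

(re-executing from step 6 with the substitution; state before step 6: counter=4 r=(4,3) succ=(1,0) retry=(0,1))
6. T2 CAS -> counter=4 r=(4,3) succ=(1,0) retry=(0,2)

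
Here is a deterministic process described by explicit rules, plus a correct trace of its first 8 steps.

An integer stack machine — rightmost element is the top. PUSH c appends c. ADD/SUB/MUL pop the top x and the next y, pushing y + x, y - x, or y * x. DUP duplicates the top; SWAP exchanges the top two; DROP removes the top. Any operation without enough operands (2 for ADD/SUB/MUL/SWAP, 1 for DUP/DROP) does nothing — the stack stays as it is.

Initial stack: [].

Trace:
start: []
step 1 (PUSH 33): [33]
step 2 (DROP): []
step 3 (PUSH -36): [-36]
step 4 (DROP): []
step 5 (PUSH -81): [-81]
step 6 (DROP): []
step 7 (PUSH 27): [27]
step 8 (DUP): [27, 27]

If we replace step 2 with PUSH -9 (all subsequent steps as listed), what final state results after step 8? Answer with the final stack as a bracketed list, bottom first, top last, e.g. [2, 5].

[33, -9, 27, 27]

(re-executing from step 2 with the substitution; state before step 2: [33])
step 2 (PUSH -9): [33, -9]
step 3 (PUSH -36): [33, -9, -36]
step 4 (DROP): [33, -9]
step 5 (PUSH -81): [33, -9, -81]
step 6 (DROP): [33, -9]
step 7 (PUSH 27): [33, -9, 27]
step 8 (DUP): [33, -9, 27, 27]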